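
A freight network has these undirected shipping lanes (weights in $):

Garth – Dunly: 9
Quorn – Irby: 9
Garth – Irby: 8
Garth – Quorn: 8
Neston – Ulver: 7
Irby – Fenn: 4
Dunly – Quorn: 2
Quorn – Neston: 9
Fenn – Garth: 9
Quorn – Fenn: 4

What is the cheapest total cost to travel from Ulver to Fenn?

Shortest distances from Ulver:
Ulver: 0
Neston: 7  (via Ulver)
Quorn: 16  (via Neston)
Dunly: 18  (via Quorn)
Fenn: 20  (via Quorn)
Shortest route: Ulver → Neston → Quorn → Fenn = $20.

$20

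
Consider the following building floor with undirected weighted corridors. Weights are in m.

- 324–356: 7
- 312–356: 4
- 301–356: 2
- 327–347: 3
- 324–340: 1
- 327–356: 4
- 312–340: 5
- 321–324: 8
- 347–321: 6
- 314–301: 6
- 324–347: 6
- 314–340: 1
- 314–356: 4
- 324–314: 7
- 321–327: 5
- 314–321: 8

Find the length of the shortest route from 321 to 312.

Running Dijkstra from 321:
321: 0
327: 5  (via 321)
347: 6  (via 321)
314: 8  (via 321)
324: 8  (via 321)
340: 9  (via 314)
356: 9  (via 327)
301: 11  (via 356)
312: 13  (via 356)
Shortest route: 321 → 327 → 356 → 312 = 13 m.

13 m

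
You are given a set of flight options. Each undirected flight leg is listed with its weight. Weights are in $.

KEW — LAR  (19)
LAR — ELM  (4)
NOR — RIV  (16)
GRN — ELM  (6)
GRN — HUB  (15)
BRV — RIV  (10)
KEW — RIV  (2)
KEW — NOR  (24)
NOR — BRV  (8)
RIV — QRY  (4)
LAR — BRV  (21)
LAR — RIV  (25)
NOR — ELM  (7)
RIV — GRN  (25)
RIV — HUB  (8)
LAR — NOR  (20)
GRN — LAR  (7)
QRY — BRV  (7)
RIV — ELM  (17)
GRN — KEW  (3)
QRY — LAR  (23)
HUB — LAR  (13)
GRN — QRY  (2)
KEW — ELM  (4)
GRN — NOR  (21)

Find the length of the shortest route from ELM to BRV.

$15

Settle nodes by increasing distance from ELM:
ELM: 0
KEW: 4  (via ELM)
LAR: 4  (via ELM)
GRN: 6  (via ELM)
RIV: 6  (via KEW)
NOR: 7  (via ELM)
QRY: 8  (via GRN)
HUB: 14  (via RIV)
BRV: 15  (via NOR)
Shortest route: ELM → NOR → BRV = $15.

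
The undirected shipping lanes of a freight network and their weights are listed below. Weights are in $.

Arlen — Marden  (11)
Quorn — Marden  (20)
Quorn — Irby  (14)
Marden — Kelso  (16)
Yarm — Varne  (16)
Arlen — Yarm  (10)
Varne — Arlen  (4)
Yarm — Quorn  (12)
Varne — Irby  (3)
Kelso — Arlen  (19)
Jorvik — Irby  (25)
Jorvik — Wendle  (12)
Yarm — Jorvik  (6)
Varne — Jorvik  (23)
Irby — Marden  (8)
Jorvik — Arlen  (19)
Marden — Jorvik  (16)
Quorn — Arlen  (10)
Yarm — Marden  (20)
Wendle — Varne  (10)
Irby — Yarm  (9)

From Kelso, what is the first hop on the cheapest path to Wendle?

Arlen

Enumerating some paths:
Kelso - Marden - Irby - Varne - Wendle: 16+8+3+10 = 37
Kelso - Marden - Jorvik - Wendle: 16+16+12 = 44
Kelso - Marden - Arlen - Varne - Wendle: 16+11+4+10 = 41
Kelso - Arlen - Varne - Wendle: 19+4+10 = 33
Cheapest is Kelso - Arlen - Varne - Wendle at $33.
So from Kelso the first move is to Arlen.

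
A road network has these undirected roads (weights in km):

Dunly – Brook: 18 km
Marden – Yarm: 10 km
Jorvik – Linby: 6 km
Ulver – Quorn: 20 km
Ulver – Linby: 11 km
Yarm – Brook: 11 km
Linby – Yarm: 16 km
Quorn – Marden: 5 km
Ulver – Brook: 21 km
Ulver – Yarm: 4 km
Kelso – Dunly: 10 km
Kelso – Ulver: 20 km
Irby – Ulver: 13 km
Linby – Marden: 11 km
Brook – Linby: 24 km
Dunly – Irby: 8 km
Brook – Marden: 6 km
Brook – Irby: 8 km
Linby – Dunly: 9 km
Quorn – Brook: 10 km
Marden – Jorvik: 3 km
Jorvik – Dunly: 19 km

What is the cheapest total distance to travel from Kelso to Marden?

28 km

Enumerating some paths:
Kelso → Dunly → Irby → Brook → Marden: 10+8+8+6 = 32
Kelso → Dunly → Jorvik → Marden: 10+19+3 = 32
Kelso → Dunly → Linby → Marden: 10+9+11 = 30
Kelso → Dunly → Linby → Jorvik → Marden: 10+9+6+3 = 28
Cheapest is Kelso → Dunly → Linby → Jorvik → Marden at 28 km.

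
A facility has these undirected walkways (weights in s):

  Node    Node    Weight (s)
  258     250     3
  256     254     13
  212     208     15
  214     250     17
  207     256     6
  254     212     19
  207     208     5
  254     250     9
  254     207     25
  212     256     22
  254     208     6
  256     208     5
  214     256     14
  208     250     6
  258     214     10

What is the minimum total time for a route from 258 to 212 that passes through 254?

31 s

Shortest 258→254: 258 → 250 → 254 = 12
Shortest 254→212: 254 → 212 = 19
Total via 254: 12 + 19 = 31 s.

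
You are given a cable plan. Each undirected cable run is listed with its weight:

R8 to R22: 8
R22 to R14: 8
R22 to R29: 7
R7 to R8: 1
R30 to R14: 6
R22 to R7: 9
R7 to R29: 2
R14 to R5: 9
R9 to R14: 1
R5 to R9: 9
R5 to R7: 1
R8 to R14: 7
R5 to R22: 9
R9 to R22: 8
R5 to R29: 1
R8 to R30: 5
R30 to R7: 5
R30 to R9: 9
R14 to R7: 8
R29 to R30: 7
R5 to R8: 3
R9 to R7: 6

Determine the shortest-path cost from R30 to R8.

Shortest distances from R30:
R30: 0
R8: 5  (via R30)
Shortest route: R30–R8 = 5.

5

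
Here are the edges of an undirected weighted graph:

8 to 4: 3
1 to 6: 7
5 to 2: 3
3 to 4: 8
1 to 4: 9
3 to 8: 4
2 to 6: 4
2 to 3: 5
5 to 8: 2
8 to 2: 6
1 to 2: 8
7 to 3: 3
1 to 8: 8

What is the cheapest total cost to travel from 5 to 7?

Running Dijkstra from 5:
5: 0
8: 2  (via 5)
2: 3  (via 5)
4: 5  (via 8)
3: 6  (via 8)
6: 7  (via 2)
7: 9  (via 3)
Shortest route: 5 → 8 → 3 → 7 = 9.

9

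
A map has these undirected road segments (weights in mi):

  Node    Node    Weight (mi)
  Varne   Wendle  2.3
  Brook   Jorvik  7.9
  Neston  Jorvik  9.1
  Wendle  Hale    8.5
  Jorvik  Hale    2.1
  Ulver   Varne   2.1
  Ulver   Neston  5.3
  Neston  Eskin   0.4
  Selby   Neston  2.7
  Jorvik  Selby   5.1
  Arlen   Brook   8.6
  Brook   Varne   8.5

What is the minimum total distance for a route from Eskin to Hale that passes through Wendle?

18.6 mi

Best Eskin to Wendle: Eskin → Neston → Ulver → Varne → Wendle costing 10.1
Best Wendle to Hale: Wendle → Hale costing 8.5
Total via Wendle: 10.1 + 8.5 = 18.6 mi.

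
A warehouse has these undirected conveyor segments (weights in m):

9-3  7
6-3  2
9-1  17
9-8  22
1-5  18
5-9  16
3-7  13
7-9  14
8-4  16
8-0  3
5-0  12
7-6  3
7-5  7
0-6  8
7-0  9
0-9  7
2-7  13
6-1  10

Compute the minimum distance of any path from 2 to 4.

41 m

Candidate routes:
2 - 7 - 5 - 0 - 8 - 4: 13+7+12+3+16 = 51
2 - 7 - 0 - 8 - 4: 13+9+3+16 = 41
2 - 7 - 6 - 0 - 8 - 4: 13+3+8+3+16 = 43
The minimum is 41 m via 2 - 7 - 0 - 8 - 4.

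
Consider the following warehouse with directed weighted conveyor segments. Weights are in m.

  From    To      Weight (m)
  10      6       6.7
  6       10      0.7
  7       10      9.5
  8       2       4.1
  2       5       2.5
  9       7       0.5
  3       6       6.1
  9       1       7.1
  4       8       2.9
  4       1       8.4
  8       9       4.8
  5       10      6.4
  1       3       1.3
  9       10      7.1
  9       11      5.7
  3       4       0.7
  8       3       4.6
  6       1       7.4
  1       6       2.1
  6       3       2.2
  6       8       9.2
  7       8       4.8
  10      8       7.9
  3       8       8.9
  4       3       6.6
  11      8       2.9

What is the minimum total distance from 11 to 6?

13.6 m

Running Dijkstra from 11:
11: 0
8: 2.9  (via 11)
2: 7  (via 8)
3: 7.5  (via 8)
9: 7.7  (via 8)
4: 8.2  (via 3)
7: 8.2  (via 9)
5: 9.5  (via 2)
6: 13.6  (via 3)
Shortest route: 11–8–3–6 = 13.6 m.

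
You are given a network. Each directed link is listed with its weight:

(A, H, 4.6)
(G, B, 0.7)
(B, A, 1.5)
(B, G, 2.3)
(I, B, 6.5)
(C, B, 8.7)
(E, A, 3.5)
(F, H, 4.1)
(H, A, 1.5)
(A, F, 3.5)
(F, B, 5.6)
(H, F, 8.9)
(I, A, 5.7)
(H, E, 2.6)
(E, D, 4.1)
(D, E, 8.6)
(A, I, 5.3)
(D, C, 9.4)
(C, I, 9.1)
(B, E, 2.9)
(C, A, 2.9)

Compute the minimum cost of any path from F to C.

Enumerating some paths:
F → B → E → D → C: 5.6+2.9+4.1+9.4 = 22
F → H → E → D → C: 4.1+2.6+4.1+9.4 = 20.2
The minimum is 20.2 via F → H → E → D → C.

20.2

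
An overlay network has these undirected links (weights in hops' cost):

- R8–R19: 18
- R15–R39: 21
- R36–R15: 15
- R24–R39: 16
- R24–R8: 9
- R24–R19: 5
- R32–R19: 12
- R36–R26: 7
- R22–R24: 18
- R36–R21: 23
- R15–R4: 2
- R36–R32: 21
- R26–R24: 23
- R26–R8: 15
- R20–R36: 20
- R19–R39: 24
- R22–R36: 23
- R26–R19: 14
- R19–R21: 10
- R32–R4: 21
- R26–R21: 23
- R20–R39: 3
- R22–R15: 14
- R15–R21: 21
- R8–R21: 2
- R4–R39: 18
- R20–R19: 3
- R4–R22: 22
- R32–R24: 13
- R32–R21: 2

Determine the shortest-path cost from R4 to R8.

Settle nodes by increasing distance from R4:
R4: 0
R15: 2  (via R4)
R22: 16  (via R15)
R36: 17  (via R15)
R39: 18  (via R4)
R20: 21  (via R39)
R32: 21  (via R4)
R21: 23  (via R15)
R26: 24  (via R36)
R19: 24  (via R20)
R8: 25  (via R21)
Shortest route: R4 → R15 → R21 → R8 = 25 hops' cost.

25 hops' cost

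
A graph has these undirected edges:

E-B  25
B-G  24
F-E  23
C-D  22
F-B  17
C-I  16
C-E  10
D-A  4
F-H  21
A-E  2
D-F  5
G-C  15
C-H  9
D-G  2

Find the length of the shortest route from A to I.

28

Running Dijkstra from A:
A: 0
E: 2  (via A)
D: 4  (via A)
G: 6  (via D)
F: 9  (via D)
C: 12  (via E)
H: 21  (via C)
B: 26  (via F)
I: 28  (via C)
Shortest route: A → E → C → I = 28.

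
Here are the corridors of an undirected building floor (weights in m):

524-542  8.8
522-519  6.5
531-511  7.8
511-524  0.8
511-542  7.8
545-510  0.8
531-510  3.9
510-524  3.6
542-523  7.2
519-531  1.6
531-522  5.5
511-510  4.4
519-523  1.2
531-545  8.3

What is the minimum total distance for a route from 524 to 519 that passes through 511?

Best 524 to 511: 524–511 costing 0.8
Best 511 to 519: 511–531–519 costing 9.4
Total via 511: 0.8 + 9.4 = 10.2 m.

10.2 m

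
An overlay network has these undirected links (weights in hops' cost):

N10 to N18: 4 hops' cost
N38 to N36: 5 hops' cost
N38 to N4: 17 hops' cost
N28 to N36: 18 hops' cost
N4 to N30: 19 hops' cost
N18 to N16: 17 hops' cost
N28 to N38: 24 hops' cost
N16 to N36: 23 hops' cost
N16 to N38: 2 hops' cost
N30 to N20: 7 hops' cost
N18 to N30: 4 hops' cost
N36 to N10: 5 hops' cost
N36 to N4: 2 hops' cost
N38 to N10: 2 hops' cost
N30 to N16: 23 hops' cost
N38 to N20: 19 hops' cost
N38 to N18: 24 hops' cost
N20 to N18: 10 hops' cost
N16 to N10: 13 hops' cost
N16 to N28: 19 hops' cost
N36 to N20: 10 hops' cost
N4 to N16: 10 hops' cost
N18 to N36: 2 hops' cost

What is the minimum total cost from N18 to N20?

Compare a few routes:
N18–N36–N20: 2+10 = 12
N18–N30–N20: 4+7 = 11
N18–N20: 10 = 10
The minimum is 10 hops' cost via N18–N20.

10 hops' cost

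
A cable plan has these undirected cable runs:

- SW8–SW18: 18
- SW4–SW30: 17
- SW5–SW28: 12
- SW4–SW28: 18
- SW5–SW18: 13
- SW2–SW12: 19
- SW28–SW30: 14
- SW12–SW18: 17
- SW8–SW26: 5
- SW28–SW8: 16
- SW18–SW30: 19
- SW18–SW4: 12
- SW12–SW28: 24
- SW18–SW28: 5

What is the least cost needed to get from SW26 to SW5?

Running Dijkstra from SW26:
SW26: 0
SW8: 5  (via SW26)
SW28: 21  (via SW8)
SW18: 23  (via SW8)
SW5: 33  (via SW28)
Shortest route: SW26–SW8–SW28–SW5 = 33.

33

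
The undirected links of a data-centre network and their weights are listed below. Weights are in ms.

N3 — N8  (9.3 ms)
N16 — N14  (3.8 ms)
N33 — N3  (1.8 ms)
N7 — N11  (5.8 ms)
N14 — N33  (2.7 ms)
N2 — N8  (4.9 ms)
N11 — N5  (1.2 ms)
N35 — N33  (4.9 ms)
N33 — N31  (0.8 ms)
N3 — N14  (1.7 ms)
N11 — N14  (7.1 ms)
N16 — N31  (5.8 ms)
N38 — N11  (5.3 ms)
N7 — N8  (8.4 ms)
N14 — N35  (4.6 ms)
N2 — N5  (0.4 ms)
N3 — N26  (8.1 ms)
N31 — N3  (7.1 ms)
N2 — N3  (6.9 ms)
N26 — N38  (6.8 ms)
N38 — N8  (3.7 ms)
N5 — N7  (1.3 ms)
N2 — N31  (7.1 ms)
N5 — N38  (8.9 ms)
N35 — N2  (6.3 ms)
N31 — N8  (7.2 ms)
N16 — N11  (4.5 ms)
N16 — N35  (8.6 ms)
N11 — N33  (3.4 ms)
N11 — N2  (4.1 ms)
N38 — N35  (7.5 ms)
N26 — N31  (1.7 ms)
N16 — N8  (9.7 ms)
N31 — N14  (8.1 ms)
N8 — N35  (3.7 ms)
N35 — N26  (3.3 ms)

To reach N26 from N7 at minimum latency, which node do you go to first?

Candidate routes:
N7 → N5 → N2 → N31 → N26: 1.3+0.4+7.1+1.7 = 10.5
N7 → N5 → N2 → N35 → N26: 1.3+0.4+6.3+3.3 = 11.3
N7 → N5 → N11 → N33 → N31 → N26: 1.3+1.2+3.4+0.8+1.7 = 8.4
Cheapest is N7 → N5 → N11 → N33 → N31 → N26 at 8.4 ms.
So from N7 the first move is to N5.

N5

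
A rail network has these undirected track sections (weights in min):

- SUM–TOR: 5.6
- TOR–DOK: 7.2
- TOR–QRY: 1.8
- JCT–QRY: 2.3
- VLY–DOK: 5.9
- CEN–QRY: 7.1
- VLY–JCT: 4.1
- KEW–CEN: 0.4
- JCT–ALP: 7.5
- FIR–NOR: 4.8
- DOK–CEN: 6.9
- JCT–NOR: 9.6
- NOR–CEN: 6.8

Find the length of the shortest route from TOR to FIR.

Compare a few routes:
TOR → QRY → JCT → NOR → FIR: 1.8+2.3+9.6+4.8 = 18.5
TOR → DOK → CEN → NOR → FIR: 7.2+6.9+6.8+4.8 = 25.7
TOR → QRY → CEN → NOR → FIR: 1.8+7.1+6.8+4.8 = 20.5
Cheapest is TOR → QRY → JCT → NOR → FIR at 18.5 min.

18.5 min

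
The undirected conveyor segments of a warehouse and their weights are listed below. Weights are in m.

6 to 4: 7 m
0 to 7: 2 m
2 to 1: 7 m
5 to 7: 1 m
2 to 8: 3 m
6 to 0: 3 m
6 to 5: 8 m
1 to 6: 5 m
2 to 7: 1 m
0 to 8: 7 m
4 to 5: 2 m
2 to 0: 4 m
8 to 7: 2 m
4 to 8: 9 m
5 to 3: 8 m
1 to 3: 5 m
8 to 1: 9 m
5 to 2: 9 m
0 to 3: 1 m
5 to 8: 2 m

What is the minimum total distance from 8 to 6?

7 m

Shortest distances from 8:
8: 0
5: 2  (via 8)
7: 2  (via 8)
2: 3  (via 8)
0: 4  (via 7)
4: 4  (via 5)
3: 5  (via 0)
6: 7  (via 0)
Shortest route: 8 → 7 → 0 → 6 = 7 m.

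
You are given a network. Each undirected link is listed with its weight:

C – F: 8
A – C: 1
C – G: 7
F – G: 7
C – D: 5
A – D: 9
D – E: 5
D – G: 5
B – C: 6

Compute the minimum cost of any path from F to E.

17

Running Dijkstra from F:
F: 0
G: 7  (via F)
C: 8  (via F)
A: 9  (via C)
D: 12  (via G)
B: 14  (via C)
E: 17  (via D)
Shortest route: F–G–D–E = 17.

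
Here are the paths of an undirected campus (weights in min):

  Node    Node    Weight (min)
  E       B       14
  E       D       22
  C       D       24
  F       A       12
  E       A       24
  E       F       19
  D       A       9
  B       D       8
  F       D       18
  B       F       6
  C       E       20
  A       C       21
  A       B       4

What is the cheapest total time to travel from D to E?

Compare a few routes:
D–E: 22 = 22
D–A–E: 9+24 = 33
D–A–B–E: 9+4+14 = 27
D–B–F–E: 8+6+19 = 33
Cheapest is D–E at 22 min.

22 min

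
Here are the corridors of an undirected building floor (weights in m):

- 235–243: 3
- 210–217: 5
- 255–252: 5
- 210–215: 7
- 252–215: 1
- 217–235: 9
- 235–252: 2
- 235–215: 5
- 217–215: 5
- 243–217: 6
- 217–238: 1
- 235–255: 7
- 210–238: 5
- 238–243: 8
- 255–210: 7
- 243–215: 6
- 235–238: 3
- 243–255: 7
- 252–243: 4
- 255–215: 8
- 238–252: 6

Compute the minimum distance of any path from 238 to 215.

Shortest distances from 238:
238: 0
217: 1  (via 238)
235: 3  (via 238)
210: 5  (via 238)
252: 5  (via 235)
243: 6  (via 235)
215: 6  (via 217)
Shortest route: 238–217–215 = 6 m.

6 m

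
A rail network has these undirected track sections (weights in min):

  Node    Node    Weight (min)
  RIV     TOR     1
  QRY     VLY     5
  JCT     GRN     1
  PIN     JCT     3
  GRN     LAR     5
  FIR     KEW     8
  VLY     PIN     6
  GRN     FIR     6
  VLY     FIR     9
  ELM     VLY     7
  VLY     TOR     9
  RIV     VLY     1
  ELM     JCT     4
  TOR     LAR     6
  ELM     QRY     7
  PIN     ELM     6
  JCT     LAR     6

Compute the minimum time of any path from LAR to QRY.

13 min

Shortest distances from LAR:
LAR: 0
GRN: 5  (via LAR)
JCT: 6  (via LAR)
TOR: 6  (via LAR)
RIV: 7  (via TOR)
VLY: 8  (via RIV)
PIN: 9  (via JCT)
ELM: 10  (via JCT)
FIR: 11  (via GRN)
QRY: 13  (via VLY)
Shortest route: LAR → TOR → RIV → VLY → QRY = 13 min.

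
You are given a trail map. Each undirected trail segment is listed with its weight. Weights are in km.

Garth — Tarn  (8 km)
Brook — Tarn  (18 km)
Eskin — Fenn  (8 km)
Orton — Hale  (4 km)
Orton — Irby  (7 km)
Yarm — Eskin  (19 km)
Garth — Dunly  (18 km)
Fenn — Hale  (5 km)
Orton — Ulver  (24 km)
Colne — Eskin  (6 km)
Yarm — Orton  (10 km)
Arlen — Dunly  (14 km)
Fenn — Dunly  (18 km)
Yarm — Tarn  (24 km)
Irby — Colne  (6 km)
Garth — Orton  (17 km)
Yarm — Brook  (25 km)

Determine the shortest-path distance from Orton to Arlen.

Enumerating some paths:
Orton → Garth → Dunly → Arlen: 17+18+14 = 49
Orton → Hale → Fenn → Dunly → Arlen: 4+5+18+14 = 41
The minimum is 41 km via Orton → Hale → Fenn → Dunly → Arlen.

41 km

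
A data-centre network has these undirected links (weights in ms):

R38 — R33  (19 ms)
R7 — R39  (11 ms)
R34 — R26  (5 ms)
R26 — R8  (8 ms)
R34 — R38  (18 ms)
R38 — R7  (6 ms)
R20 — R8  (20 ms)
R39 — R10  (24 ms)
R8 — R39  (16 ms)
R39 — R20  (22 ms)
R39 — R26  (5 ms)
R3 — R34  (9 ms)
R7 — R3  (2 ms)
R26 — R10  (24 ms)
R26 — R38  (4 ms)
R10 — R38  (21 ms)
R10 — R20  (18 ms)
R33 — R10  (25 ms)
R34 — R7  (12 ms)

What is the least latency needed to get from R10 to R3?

Settle nodes by increasing distance from R10:
R10: 0
R20: 18  (via R10)
R38: 21  (via R10)
R26: 24  (via R10)
R39: 24  (via R10)
R33: 25  (via R10)
R7: 27  (via R38)
R34: 29  (via R26)
R3: 29  (via R7)
Shortest route: R10–R38–R7–R3 = 29 ms.

29 ms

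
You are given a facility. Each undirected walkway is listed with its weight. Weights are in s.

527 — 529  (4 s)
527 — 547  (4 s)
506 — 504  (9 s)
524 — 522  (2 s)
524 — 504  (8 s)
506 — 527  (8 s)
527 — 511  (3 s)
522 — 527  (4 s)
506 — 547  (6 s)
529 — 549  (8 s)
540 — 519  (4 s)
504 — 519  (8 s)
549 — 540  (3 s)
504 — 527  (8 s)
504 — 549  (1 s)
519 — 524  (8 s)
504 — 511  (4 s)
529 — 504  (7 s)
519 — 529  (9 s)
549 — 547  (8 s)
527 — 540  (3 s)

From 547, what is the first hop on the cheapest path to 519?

527

Compare a few routes:
547 - 527 - 540 - 519: 4+3+4 = 11
547 - 549 - 540 - 519: 8+3+4 = 15
The minimum is 11 s via 547 - 527 - 540 - 519.
So from 547 the first move is to 527.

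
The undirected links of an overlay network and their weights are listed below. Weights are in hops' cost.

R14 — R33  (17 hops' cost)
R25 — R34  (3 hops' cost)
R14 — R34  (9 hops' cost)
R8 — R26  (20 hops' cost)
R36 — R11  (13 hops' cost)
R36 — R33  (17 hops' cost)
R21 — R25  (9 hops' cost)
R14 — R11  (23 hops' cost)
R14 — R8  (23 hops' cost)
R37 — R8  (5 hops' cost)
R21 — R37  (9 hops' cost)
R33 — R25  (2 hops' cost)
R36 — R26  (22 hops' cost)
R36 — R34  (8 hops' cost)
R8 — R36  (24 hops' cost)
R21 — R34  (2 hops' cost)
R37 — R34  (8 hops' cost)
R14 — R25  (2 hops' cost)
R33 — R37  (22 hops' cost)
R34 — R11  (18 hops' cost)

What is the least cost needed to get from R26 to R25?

33 hops' cost

Running Dijkstra from R26:
R26: 0
R8: 20  (via R26)
R36: 22  (via R26)
R37: 25  (via R8)
R34: 30  (via R36)
R21: 32  (via R34)
R25: 33  (via R34)
Shortest route: R26–R36–R34–R25 = 33 hops' cost.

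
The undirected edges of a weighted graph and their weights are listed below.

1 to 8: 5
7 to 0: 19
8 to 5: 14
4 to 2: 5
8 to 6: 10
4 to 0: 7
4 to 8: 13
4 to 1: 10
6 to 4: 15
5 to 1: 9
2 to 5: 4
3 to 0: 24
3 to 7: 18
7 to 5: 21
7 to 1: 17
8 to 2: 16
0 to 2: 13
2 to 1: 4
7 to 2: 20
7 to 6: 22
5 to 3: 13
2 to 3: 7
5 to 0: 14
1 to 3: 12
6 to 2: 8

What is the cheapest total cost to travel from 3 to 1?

Candidate routes:
3–1: 12 = 12
3–2–1: 7+4 = 11
Cheapest is 3–2–1 at 11.

11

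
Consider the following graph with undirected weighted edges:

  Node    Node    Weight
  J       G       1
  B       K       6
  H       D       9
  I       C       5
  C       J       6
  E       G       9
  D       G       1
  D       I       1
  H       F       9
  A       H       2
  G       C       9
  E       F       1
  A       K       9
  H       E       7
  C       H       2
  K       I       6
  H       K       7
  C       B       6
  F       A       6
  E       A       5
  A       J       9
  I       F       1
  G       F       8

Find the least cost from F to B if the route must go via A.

Best F to A: F → A costing 6
Shortest A→B: A → H → C → B = 10
Total via A: 6 + 10 = 16.

16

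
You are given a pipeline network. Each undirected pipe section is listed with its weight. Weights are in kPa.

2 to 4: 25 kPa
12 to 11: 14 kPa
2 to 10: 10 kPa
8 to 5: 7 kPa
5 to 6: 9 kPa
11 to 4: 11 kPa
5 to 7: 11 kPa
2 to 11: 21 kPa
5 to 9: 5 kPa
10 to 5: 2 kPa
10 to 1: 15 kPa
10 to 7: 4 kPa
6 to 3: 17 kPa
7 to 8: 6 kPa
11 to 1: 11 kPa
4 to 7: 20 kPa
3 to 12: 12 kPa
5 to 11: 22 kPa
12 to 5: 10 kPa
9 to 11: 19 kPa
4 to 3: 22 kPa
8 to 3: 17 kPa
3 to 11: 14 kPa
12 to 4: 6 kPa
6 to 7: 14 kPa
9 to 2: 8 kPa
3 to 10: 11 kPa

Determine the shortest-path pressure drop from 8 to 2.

19 kPa

Candidate routes:
8 - 5 - 9 - 2: 7+5+8 = 20
8 - 5 - 10 - 2: 7+2+10 = 19
8 - 7 - 10 - 2: 6+4+10 = 20
The minimum is 19 kPa via 8 - 5 - 10 - 2.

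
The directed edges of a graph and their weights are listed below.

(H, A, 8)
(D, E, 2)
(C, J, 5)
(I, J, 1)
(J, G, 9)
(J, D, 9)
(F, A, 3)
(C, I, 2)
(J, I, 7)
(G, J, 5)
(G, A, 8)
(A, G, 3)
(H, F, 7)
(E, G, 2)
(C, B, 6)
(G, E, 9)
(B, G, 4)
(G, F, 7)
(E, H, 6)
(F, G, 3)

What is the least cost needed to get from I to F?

17

Shortest distances from I:
I: 0
J: 1  (via I)
D: 10  (via J)
G: 10  (via J)
E: 12  (via D)
F: 17  (via G)
Shortest route: I → J → G → F = 17.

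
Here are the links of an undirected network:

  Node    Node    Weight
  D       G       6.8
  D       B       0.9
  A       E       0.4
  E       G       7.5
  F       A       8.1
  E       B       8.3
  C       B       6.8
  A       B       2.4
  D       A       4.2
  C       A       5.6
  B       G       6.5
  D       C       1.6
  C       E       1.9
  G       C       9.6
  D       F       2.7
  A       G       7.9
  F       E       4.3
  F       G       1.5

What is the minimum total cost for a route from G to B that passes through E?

8.6

Shortest G→E: G → F → E = 5.8
Shortest E→B: E → A → B = 2.8
Total via E: 5.8 + 2.8 = 8.6.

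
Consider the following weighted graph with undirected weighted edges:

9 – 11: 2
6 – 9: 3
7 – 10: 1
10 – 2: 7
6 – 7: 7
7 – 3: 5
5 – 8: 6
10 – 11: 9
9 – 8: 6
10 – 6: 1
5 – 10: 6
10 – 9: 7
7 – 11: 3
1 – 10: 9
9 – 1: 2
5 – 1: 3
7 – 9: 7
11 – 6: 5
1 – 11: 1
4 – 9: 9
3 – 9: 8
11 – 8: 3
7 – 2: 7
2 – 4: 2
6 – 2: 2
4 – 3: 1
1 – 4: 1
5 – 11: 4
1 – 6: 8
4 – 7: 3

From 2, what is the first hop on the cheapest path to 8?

4

Compare a few routes:
2 - 6 - 10 - 7 - 11 - 8: 2+1+1+3+3 = 10
2 - 4 - 1 - 9 - 11 - 8: 2+1+2+2+3 = 10
2 - 4 - 1 - 11 - 8: 2+1+1+3 = 7
2 - 6 - 9 - 11 - 8: 2+3+2+3 = 10
The minimum is 7 via 2 - 4 - 1 - 11 - 8.
So from 2 the first move is to 4.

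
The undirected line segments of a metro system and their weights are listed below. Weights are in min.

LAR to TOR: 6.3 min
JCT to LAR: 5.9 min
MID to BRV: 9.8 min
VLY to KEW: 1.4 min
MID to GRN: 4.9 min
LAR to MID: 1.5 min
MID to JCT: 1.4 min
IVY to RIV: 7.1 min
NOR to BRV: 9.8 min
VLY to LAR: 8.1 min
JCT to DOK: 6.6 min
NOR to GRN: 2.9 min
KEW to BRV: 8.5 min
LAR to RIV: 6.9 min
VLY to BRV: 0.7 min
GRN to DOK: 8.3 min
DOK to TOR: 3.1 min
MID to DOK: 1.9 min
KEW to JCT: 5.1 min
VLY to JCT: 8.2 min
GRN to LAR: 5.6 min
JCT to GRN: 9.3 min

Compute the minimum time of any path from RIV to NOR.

15.4 min

Compare a few routes:
RIV → LAR → MID → GRN → NOR: 6.9+1.5+4.9+2.9 = 16.2
RIV → LAR → MID → DOK → GRN → NOR: 6.9+1.5+1.9+8.3+2.9 = 21.5
RIV → LAR → GRN → NOR: 6.9+5.6+2.9 = 15.4
Cheapest is RIV → LAR → GRN → NOR at 15.4 min.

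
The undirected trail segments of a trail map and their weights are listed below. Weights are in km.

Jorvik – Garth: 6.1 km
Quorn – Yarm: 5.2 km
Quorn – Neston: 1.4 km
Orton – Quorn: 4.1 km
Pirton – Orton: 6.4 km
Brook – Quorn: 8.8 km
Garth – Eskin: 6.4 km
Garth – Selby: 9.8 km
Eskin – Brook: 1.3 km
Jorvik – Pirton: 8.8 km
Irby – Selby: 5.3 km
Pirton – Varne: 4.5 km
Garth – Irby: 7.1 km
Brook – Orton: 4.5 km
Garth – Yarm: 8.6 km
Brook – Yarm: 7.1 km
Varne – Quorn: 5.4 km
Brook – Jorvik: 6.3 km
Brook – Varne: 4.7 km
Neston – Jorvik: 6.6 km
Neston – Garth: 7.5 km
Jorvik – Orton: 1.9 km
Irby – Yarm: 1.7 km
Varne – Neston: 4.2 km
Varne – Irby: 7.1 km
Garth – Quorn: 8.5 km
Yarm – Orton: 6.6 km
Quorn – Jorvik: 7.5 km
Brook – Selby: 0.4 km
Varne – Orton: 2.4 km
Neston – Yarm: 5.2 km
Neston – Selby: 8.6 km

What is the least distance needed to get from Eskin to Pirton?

Compare a few routes:
Eskin–Brook–Varne–Orton–Pirton: 1.3+4.7+2.4+6.4 = 14.8
Eskin–Brook–Orton–Pirton: 1.3+4.5+6.4 = 12.2
Eskin–Brook–Varne–Pirton: 1.3+4.7+4.5 = 10.5
Eskin–Brook–Orton–Varne–Pirton: 1.3+4.5+2.4+4.5 = 12.7
The minimum is 10.5 km via Eskin–Brook–Varne–Pirton.

10.5 km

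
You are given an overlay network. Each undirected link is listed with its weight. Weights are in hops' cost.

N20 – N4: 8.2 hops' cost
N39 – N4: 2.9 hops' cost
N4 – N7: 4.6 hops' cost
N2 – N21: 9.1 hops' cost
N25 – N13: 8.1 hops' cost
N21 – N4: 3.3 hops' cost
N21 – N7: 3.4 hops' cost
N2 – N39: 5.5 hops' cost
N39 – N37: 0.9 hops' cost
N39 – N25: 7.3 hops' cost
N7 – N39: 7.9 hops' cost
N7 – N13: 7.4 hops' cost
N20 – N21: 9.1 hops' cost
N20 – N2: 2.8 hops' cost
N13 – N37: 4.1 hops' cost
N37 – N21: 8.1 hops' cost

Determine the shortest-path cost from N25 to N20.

15.6 hops' cost

Settle nodes by increasing distance from N25:
N25: 0
N39: 7.3  (via N25)
N13: 8.1  (via N25)
N37: 8.2  (via N39)
N4: 10.2  (via N39)
N2: 12.8  (via N39)
N21: 13.5  (via N4)
N7: 14.8  (via N4)
N20: 15.6  (via N2)
Shortest route: N25 → N39 → N2 → N20 = 15.6 hops' cost.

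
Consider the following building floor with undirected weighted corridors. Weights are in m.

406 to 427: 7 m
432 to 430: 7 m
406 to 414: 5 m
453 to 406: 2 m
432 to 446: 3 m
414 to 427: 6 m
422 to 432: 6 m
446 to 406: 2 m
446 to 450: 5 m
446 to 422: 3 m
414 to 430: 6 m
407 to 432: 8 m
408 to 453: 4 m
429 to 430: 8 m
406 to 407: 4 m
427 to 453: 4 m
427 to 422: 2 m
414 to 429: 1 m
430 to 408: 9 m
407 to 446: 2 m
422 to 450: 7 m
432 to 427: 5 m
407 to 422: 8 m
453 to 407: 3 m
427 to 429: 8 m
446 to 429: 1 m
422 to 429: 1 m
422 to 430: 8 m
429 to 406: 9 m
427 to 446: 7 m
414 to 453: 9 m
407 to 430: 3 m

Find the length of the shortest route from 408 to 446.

8 m

Settle nodes by increasing distance from 408:
408: 0
453: 4  (via 408)
406: 6  (via 453)
407: 7  (via 453)
427: 8  (via 453)
446: 8  (via 406)
Shortest route: 408–453–406–446 = 8 m.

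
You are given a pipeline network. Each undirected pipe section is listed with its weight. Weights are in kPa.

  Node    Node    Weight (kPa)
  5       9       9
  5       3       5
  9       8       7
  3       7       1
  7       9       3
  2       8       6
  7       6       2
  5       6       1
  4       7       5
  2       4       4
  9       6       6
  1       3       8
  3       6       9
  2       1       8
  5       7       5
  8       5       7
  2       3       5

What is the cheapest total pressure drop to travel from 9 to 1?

Settle nodes by increasing distance from 9:
9: 0
7: 3  (via 9)
3: 4  (via 7)
6: 5  (via 7)
5: 6  (via 6)
8: 7  (via 9)
4: 8  (via 7)
2: 9  (via 3)
1: 12  (via 3)
Shortest route: 9 → 7 → 3 → 1 = 12 kPa.

12 kPa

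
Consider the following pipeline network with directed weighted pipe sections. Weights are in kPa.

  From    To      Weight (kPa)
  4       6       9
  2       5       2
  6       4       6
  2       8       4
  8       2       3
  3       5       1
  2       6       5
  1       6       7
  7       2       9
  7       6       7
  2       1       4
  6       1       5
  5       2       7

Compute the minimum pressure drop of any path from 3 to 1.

12 kPa

Running Dijkstra from 3:
3: 0
5: 1  (via 3)
2: 8  (via 5)
1: 12  (via 2)
Shortest route: 3–5–2–1 = 12 kPa.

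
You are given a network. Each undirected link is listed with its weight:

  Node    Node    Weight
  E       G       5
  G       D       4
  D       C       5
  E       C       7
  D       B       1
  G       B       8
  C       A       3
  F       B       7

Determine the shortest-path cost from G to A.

12

Candidate routes:
G - E - C - A: 5+7+3 = 15
G - B - D - C - A: 8+1+5+3 = 17
G - D - C - A: 4+5+3 = 12
The minimum is 12 via G - D - C - A.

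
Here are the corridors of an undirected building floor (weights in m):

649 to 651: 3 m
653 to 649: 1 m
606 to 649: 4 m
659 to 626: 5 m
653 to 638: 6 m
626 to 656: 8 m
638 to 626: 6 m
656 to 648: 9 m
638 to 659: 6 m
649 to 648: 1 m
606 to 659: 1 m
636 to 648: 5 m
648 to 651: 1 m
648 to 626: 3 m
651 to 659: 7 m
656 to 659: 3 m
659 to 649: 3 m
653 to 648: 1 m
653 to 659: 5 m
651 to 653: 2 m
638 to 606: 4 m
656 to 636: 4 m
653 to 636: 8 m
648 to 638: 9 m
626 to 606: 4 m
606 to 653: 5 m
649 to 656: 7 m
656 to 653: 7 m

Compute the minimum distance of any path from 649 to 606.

4 m

Compare a few routes:
649 → 653 → 606: 1+5 = 6
649 → 606: 4 = 4
The minimum is 4 m via 649 → 606.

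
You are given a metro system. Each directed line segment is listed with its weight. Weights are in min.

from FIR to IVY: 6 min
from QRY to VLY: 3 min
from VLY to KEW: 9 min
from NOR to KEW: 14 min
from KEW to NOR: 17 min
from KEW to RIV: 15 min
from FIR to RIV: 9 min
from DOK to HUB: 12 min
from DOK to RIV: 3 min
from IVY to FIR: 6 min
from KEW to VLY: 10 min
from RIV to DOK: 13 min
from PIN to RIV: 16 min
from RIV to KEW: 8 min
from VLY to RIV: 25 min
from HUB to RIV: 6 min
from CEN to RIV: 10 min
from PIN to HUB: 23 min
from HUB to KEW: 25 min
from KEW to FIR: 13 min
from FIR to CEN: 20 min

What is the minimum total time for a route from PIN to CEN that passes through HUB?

70 min

Shortest PIN→HUB: PIN–HUB = 23
Shortest HUB→CEN: HUB–RIV–KEW–FIR–CEN = 47
Total via HUB: 23 + 47 = 70 min.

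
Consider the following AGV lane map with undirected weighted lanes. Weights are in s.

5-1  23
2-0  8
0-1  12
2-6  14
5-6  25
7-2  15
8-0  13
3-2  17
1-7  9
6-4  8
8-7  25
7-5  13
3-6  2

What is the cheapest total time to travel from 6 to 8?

35 s

Compare a few routes:
6–2–0–8: 14+8+13 = 35
6–3–2–0–8: 2+17+8+13 = 40
6–3–2–7–8: 2+17+15+25 = 59
6–2–7–8: 14+15+25 = 54
Cheapest is 6–2–0–8 at 35 s.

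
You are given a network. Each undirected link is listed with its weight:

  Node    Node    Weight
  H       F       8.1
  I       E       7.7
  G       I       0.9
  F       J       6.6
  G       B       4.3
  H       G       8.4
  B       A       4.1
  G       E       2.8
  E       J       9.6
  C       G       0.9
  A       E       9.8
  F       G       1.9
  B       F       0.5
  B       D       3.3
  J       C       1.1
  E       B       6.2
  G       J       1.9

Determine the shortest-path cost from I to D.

Compare a few routes:
I–G–B–D: 0.9+4.3+3.3 = 8.5
I–G–F–B–D: 0.9+1.9+0.5+3.3 = 6.6
I–G–E–B–D: 0.9+2.8+6.2+3.3 = 13.2
I–G–J–F–B–D: 0.9+1.9+6.6+0.5+3.3 = 13.2
The minimum is 6.6 via I–G–F–B–D.

6.6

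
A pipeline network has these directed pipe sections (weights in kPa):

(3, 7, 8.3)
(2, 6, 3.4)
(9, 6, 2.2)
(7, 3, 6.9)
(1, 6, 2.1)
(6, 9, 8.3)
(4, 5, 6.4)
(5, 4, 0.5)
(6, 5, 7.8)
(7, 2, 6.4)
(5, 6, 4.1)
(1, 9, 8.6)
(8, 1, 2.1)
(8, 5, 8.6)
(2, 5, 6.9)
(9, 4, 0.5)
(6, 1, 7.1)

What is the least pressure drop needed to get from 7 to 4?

13.8 kPa

Running Dijkstra from 7:
7: 0
2: 6.4  (via 7)
3: 6.9  (via 7)
6: 9.8  (via 2)
5: 13.3  (via 2)
4: 13.8  (via 5)
Shortest route: 7–2–5–4 = 13.8 kPa.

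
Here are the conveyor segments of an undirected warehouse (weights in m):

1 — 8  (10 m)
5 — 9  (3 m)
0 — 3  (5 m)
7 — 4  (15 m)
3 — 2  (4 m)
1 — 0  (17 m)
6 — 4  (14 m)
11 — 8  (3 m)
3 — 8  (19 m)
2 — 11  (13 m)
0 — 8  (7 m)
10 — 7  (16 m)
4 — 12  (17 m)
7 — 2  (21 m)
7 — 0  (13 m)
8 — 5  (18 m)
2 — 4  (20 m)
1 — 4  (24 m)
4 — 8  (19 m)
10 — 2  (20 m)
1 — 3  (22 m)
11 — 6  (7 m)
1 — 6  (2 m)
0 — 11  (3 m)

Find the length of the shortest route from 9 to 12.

Settle nodes by increasing distance from 9:
9: 0
5: 3  (via 9)
8: 21  (via 5)
11: 24  (via 8)
0: 27  (via 11)
1: 31  (via 8)
6: 31  (via 11)
3: 32  (via 0)
2: 36  (via 3)
4: 40  (via 8)
7: 40  (via 0)
10: 56  (via 2)
12: 57  (via 4)
Shortest route: 9 → 5 → 8 → 4 → 12 = 57 m.

57 m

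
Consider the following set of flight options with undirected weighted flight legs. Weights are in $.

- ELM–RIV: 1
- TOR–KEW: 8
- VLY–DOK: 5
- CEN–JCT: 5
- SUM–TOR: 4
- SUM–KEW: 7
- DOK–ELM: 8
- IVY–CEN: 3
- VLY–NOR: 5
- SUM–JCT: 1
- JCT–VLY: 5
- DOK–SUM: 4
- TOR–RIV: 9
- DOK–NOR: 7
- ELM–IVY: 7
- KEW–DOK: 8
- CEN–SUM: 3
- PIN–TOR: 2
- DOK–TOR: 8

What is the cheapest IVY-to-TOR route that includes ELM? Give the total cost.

Shortest IVY→ELM: IVY → ELM = 7
Shortest ELM→TOR: ELM → RIV → TOR = 10
Total via ELM: 7 + 10 = $17.

$17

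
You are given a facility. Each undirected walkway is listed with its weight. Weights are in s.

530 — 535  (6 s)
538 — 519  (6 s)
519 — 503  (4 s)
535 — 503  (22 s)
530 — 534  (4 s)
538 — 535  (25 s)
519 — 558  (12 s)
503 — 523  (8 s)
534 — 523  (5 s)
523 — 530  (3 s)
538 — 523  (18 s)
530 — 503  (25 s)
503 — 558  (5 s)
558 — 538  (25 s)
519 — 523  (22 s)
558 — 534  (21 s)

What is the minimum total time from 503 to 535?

17 s

Running Dijkstra from 503:
503: 0
519: 4  (via 503)
558: 5  (via 503)
523: 8  (via 503)
538: 10  (via 519)
530: 11  (via 523)
534: 13  (via 523)
535: 17  (via 530)
Shortest route: 503–523–530–535 = 17 s.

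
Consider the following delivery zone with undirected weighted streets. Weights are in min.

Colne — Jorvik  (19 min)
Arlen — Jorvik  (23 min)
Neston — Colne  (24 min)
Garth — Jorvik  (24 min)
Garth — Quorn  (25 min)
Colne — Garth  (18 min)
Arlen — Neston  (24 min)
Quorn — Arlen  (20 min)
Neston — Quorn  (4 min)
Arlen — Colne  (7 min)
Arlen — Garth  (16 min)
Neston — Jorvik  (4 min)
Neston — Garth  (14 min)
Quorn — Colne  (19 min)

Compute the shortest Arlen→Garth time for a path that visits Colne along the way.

Best Arlen to Colne: Arlen–Colne costing 7
Best Colne to Garth: Colne–Garth costing 18
Total via Colne: 7 + 18 = 25 min.

25 min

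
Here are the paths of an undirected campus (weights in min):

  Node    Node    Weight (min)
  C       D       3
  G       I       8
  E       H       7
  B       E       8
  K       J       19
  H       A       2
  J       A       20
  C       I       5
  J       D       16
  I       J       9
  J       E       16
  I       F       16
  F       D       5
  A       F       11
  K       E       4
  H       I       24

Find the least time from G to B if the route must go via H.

47 min

Shortest G→H: G–I–H = 32
Best H to B: H–E–B costing 15
Total via H: 32 + 15 = 47 min.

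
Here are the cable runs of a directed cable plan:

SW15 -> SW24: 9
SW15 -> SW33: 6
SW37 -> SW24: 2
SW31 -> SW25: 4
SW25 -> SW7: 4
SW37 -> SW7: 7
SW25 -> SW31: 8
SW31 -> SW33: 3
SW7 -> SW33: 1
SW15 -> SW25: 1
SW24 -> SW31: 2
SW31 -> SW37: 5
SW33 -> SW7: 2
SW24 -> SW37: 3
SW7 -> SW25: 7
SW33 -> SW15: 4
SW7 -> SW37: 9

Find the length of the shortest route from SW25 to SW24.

Shortest distances from SW25:
SW25: 0
SW7: 4  (via SW25)
SW33: 5  (via SW7)
SW31: 8  (via SW25)
SW15: 9  (via SW33)
SW37: 13  (via SW7)
SW24: 15  (via SW37)
Shortest route: SW25 → SW7 → SW37 → SW24 = 15.

15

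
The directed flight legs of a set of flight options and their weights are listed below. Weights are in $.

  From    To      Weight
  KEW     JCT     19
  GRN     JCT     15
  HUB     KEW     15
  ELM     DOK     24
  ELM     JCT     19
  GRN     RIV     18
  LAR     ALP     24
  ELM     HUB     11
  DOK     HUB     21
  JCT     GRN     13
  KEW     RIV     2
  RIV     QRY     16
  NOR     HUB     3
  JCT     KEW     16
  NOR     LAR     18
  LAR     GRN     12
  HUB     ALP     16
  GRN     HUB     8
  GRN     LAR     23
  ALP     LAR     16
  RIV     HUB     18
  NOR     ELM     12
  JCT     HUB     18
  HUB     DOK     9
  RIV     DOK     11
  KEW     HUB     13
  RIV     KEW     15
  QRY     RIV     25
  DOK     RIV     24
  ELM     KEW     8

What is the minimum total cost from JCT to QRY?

$34

Enumerating some paths:
JCT → GRN → RIV → QRY: 13+18+16 = 47
JCT → KEW → RIV → QRY: 16+2+16 = 34
JCT → HUB → KEW → RIV → QRY: 18+15+2+16 = 51
The minimum is $34 via JCT → KEW → RIV → QRY.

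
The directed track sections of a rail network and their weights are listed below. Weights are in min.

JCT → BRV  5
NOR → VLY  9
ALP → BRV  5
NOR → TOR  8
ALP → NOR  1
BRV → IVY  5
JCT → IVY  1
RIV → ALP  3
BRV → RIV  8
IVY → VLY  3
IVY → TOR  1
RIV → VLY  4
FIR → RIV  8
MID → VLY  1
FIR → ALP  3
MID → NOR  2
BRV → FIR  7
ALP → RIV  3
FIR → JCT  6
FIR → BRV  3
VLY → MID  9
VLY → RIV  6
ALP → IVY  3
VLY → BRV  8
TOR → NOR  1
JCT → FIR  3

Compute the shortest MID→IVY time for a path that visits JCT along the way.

Shortest MID→JCT: MID → VLY → BRV → FIR → JCT = 22
Shortest JCT→IVY: JCT → IVY = 1
Total via JCT: 22 + 1 = 23 min.

23 min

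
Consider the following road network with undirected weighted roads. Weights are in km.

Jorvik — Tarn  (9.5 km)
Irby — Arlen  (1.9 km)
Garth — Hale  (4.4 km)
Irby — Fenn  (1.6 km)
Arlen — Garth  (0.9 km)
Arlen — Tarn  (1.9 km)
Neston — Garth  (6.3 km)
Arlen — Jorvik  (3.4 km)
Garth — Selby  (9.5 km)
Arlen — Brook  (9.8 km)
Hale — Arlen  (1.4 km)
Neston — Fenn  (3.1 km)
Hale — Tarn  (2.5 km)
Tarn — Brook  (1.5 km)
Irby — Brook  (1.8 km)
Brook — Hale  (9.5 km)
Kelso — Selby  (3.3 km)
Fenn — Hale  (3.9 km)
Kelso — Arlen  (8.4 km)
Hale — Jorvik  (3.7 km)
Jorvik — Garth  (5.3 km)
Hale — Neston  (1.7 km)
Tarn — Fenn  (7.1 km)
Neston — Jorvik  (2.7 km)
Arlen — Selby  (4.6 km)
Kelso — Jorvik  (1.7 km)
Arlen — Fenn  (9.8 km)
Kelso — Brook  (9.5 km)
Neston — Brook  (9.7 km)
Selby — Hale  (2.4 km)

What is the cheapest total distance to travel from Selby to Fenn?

Candidate routes:
Selby → Hale → Neston → Fenn: 2.4+1.7+3.1 = 7.2
Selby → Hale → Fenn: 2.4+3.9 = 6.3
The minimum is 6.3 km via Selby → Hale → Fenn.

6.3 km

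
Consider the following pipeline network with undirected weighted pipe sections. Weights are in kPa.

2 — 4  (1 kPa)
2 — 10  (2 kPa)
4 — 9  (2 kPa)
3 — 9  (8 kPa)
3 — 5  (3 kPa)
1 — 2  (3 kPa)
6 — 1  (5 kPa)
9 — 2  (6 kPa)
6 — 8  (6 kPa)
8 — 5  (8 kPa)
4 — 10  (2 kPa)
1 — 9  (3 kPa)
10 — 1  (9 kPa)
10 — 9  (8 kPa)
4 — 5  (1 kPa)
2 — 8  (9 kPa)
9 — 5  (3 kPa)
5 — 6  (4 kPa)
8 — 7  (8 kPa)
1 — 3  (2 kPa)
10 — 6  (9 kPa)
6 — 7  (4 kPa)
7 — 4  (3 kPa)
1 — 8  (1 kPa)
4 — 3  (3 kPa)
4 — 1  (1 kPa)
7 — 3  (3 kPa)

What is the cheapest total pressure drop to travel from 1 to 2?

Compare a few routes:
1 → 4 → 2: 1+1 = 2
1 → 2: 3 = 3
The minimum is 2 kPa via 1 → 4 → 2.

2 kPa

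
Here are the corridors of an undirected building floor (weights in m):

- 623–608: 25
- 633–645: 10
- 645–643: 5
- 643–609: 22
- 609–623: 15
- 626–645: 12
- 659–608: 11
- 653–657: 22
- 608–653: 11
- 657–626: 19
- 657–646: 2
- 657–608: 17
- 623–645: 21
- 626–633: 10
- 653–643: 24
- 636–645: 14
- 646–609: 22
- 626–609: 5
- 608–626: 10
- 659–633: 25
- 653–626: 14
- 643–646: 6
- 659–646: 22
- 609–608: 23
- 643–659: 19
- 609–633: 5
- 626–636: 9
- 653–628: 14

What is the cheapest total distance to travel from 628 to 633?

38 m

Running Dijkstra from 628:
628: 0
653: 14  (via 628)
608: 25  (via 653)
626: 28  (via 653)
609: 33  (via 626)
659: 36  (via 608)
657: 36  (via 653)
636: 37  (via 626)
643: 38  (via 653)
633: 38  (via 626)
Shortest route: 628–653–626–633 = 38 m.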